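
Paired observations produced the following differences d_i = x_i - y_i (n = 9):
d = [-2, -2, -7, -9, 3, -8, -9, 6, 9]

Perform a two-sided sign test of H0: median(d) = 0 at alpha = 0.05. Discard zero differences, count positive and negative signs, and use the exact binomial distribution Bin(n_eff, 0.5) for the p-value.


Step 1: Discard zero differences. Original n = 9; n_eff = number of nonzero differences = 9.
Nonzero differences (with sign): -2, -2, -7, -9, +3, -8, -9, +6, +9
Step 2: Count signs: positive = 3, negative = 6.
Step 3: Under H0: P(positive) = 0.5, so the number of positives S ~ Bin(9, 0.5).
Step 4: Two-sided exact p-value = sum of Bin(9,0.5) probabilities at or below the observed probability = 0.507812.
Step 5: alpha = 0.05. fail to reject H0.

n_eff = 9, pos = 3, neg = 6, p = 0.507812, fail to reject H0.


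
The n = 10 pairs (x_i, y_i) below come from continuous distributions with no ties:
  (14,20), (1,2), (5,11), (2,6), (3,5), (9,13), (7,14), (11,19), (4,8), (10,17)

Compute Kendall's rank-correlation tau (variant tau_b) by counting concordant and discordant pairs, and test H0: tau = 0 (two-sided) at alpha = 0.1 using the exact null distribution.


Step 1: Enumerate the 45 unordered pairs (i,j) with i<j and classify each by sign(x_j-x_i) * sign(y_j-y_i).
  (1,2):dx=-13,dy=-18->C; (1,3):dx=-9,dy=-9->C; (1,4):dx=-12,dy=-14->C; (1,5):dx=-11,dy=-15->C
  (1,6):dx=-5,dy=-7->C; (1,7):dx=-7,dy=-6->C; (1,8):dx=-3,dy=-1->C; (1,9):dx=-10,dy=-12->C
  (1,10):dx=-4,dy=-3->C; (2,3):dx=+4,dy=+9->C; (2,4):dx=+1,dy=+4->C; (2,5):dx=+2,dy=+3->C
  (2,6):dx=+8,dy=+11->C; (2,7):dx=+6,dy=+12->C; (2,8):dx=+10,dy=+17->C; (2,9):dx=+3,dy=+6->C
  (2,10):dx=+9,dy=+15->C; (3,4):dx=-3,dy=-5->C; (3,5):dx=-2,dy=-6->C; (3,6):dx=+4,dy=+2->C
  (3,7):dx=+2,dy=+3->C; (3,8):dx=+6,dy=+8->C; (3,9):dx=-1,dy=-3->C; (3,10):dx=+5,dy=+6->C
  (4,5):dx=+1,dy=-1->D; (4,6):dx=+7,dy=+7->C; (4,7):dx=+5,dy=+8->C; (4,8):dx=+9,dy=+13->C
  (4,9):dx=+2,dy=+2->C; (4,10):dx=+8,dy=+11->C; (5,6):dx=+6,dy=+8->C; (5,7):dx=+4,dy=+9->C
  (5,8):dx=+8,dy=+14->C; (5,9):dx=+1,dy=+3->C; (5,10):dx=+7,dy=+12->C; (6,7):dx=-2,dy=+1->D
  (6,8):dx=+2,dy=+6->C; (6,9):dx=-5,dy=-5->C; (6,10):dx=+1,dy=+4->C; (7,8):dx=+4,dy=+5->C
  (7,9):dx=-3,dy=-6->C; (7,10):dx=+3,dy=+3->C; (8,9):dx=-7,dy=-11->C; (8,10):dx=-1,dy=-2->C
  (9,10):dx=+6,dy=+9->C
Step 2: C = 43, D = 2, total pairs = 45.
Step 3: tau = (C - D)/(n(n-1)/2) = (43 - 2)/45 = 0.911111.
Step 4: Exact two-sided p-value (enumerate n! = 3628800 permutations of y under H0): p = 0.000030.
Step 5: alpha = 0.1. reject H0.

tau_b = 0.9111 (C=43, D=2), p = 0.000030, reject H0.


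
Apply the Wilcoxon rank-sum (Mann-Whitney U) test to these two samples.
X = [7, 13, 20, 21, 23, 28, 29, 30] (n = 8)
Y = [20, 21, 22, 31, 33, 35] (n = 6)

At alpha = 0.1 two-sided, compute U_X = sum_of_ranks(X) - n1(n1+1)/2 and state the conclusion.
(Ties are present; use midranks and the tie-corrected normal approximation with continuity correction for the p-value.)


Step 1: Combine and sort all 14 observations; assign midranks.
sorted (value, group): (7,X), (13,X), (20,X), (20,Y), (21,X), (21,Y), (22,Y), (23,X), (28,X), (29,X), (30,X), (31,Y), (33,Y), (35,Y)
ranks: 7->1, 13->2, 20->3.5, 20->3.5, 21->5.5, 21->5.5, 22->7, 23->8, 28->9, 29->10, 30->11, 31->12, 33->13, 35->14
Step 2: Rank sum for X: R1 = 1 + 2 + 3.5 + 5.5 + 8 + 9 + 10 + 11 = 50.
Step 3: U_X = R1 - n1(n1+1)/2 = 50 - 8*9/2 = 50 - 36 = 14.
       U_Y = n1*n2 - U_X = 48 - 14 = 34.
Step 4: Ties are present, so use the tie-corrected normal approximation (with continuity correction) for the p-value.
Step 5: p-value = 0.219016; compare to alpha = 0.1. fail to reject H0.

U_X = 14, p = 0.219016, fail to reject H0 at alpha = 0.1.


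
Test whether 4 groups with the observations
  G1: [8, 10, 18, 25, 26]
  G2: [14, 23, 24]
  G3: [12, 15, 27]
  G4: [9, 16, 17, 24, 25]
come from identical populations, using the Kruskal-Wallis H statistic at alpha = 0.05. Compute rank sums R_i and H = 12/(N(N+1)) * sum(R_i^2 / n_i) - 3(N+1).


Step 1: Combine all N = 16 observations and assign midranks.
sorted (value, group, rank): (8,G1,1), (9,G4,2), (10,G1,3), (12,G3,4), (14,G2,5), (15,G3,6), (16,G4,7), (17,G4,8), (18,G1,9), (23,G2,10), (24,G2,11.5), (24,G4,11.5), (25,G1,13.5), (25,G4,13.5), (26,G1,15), (27,G3,16)
Step 2: Sum ranks within each group.
R_1 = 41.5 (n_1 = 5)
R_2 = 26.5 (n_2 = 3)
R_3 = 26 (n_3 = 3)
R_4 = 42 (n_4 = 5)
Step 3: H = 12/(N(N+1)) * sum(R_i^2/n_i) - 3(N+1)
     = 12/(16*17) * (41.5^2/5 + 26.5^2/3 + 26^2/3 + 42^2/5) - 3*17
     = 0.044118 * 1156.67 - 51
     = 0.029412.
Step 4: Ties present; correction factor C = 1 - 12/(16^3 - 16) = 0.997059. Corrected H = 0.029412 / 0.997059 = 0.029499.
Step 5: Under H0, H ~ chi^2(3); p-value = 0.998664.
Step 6: alpha = 0.05. fail to reject H0.

H = 0.0295, df = 3, p = 0.998664, fail to reject H0.


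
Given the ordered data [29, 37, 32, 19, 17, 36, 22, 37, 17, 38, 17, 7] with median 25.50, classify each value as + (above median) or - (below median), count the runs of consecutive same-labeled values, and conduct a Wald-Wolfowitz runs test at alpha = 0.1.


Step 1: Compute median = 25.50; label A = above, B = below.
Labels in order: AAABBABABABB  (n_A = 6, n_B = 6)
Step 2: Count runs R = 8.
Step 3: Under H0 (random ordering), E[R] = 2*n_A*n_B/(n_A+n_B) + 1 = 2*6*6/12 + 1 = 7.0000.
        Var[R] = 2*n_A*n_B*(2*n_A*n_B - n_A - n_B) / ((n_A+n_B)^2 * (n_A+n_B-1)) = 4320/1584 = 2.7273.
        SD[R] = 1.6514.
Step 4: Continuity-corrected z = (R - 0.5 - E[R]) / SD[R] = (8 - 0.5 - 7.0000) / 1.6514 = 0.3028.
Step 5: Two-sided p-value via normal approximation = 2*(1 - Phi(|z|)) = 0.762069.
Step 6: alpha = 0.1. fail to reject H0.

R = 8, z = 0.3028, p = 0.762069, fail to reject H0.


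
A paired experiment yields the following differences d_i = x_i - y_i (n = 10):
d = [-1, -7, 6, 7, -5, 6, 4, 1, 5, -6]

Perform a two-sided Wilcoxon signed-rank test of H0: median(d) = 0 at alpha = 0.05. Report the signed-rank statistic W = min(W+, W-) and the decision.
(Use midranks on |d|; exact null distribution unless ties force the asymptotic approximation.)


Step 1: Drop any zero differences (none here) and take |d_i|.
|d| = [1, 7, 6, 7, 5, 6, 4, 1, 5, 6]
Step 2: Midrank |d_i| (ties get averaged ranks).
ranks: |1|->1.5, |7|->9.5, |6|->7, |7|->9.5, |5|->4.5, |6|->7, |4|->3, |1|->1.5, |5|->4.5, |6|->7
Step 3: Attach original signs; sum ranks with positive sign and with negative sign.
W+ = 7 + 9.5 + 7 + 3 + 1.5 + 4.5 = 32.5
W- = 1.5 + 9.5 + 4.5 + 7 = 22.5
(Check: W+ + W- = 55 should equal n(n+1)/2 = 55.)
Step 4: Test statistic W = min(W+, W-) = 22.5.
Step 5: Ties in |d|, so use the tie-corrected normal approximation.
        E[W] = n(n+1)/4 = 10*11/4 = 27.5.
        Tie groups: |d|=1 (t=2), |d|=5 (t=2), |d|=6 (t=3), |d|=7 (t=2); sum(t^3 - t) = 42.
        Var[W] = n(n+1)(2n+1)/24 - sum(t^3-t)/48 = 2310/24 - 42/48 = 95.375.
        z = (W - E[W]) / sqrt(Var[W]) = (22.5 - 27.5) / 9.7660 = -0.5120.
        Two-sided p = 2*Phi(z) = 0.608665.
Step 6: alpha = 0.05. fail to reject H0.

W+ = 32.5, W- = 22.5, W = min = 22.5, p = 0.608665, fail to reject H0.


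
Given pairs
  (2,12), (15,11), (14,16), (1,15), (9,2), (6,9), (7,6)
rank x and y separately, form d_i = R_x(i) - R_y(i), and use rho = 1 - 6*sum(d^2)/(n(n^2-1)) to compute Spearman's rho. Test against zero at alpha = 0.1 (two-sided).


Step 1: Rank x and y separately (midranks; no ties here).
rank(x): 2->2, 15->7, 14->6, 1->1, 9->5, 6->3, 7->4
rank(y): 12->5, 11->4, 16->7, 15->6, 2->1, 9->3, 6->2
Step 2: d_i = R_x(i) - R_y(i); compute d_i^2.
  (2-5)^2=9, (7-4)^2=9, (6-7)^2=1, (1-6)^2=25, (5-1)^2=16, (3-3)^2=0, (4-2)^2=4
sum(d^2) = 64.
Step 3: rho = 1 - 6*64 / (7*(7^2 - 1)) = 1 - 384/336 = -0.142857.
Step 4: Under H0, t = rho * sqrt((n-2)/(1-rho^2)) = -0.3227 ~ t(5).
Step 5: Two-sided p-value from the t-distribution with 5 df = 0.759945.
Step 6: alpha = 0.1. fail to reject H0.

rho = -0.1429, p = 0.759945, fail to reject H0 at alpha = 0.1.


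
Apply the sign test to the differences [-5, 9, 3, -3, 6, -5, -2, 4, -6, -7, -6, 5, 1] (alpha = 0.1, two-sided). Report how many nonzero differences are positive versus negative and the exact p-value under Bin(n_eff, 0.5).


Step 1: Discard zero differences. Original n = 13; n_eff = number of nonzero differences = 13.
Nonzero differences (with sign): -5, +9, +3, -3, +6, -5, -2, +4, -6, -7, -6, +5, +1
Step 2: Count signs: positive = 6, negative = 7.
Step 3: Under H0: P(positive) = 0.5, so the number of positives S ~ Bin(13, 0.5).
Step 4: Two-sided exact p-value = sum of Bin(13,0.5) probabilities at or below the observed probability = 1.000000.
Step 5: alpha = 0.1. fail to reject H0.

n_eff = 13, pos = 6, neg = 7, p = 1.000000, fail to reject H0.


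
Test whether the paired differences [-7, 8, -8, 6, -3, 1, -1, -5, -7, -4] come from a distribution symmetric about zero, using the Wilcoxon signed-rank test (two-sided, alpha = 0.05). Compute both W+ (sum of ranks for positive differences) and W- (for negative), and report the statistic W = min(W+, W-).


Step 1: Drop any zero differences (none here) and take |d_i|.
|d| = [7, 8, 8, 6, 3, 1, 1, 5, 7, 4]
Step 2: Midrank |d_i| (ties get averaged ranks).
ranks: |7|->7.5, |8|->9.5, |8|->9.5, |6|->6, |3|->3, |1|->1.5, |1|->1.5, |5|->5, |7|->7.5, |4|->4
Step 3: Attach original signs; sum ranks with positive sign and with negative sign.
W+ = 9.5 + 6 + 1.5 = 17
W- = 7.5 + 9.5 + 3 + 1.5 + 5 + 7.5 + 4 = 38
(Check: W+ + W- = 55 should equal n(n+1)/2 = 55.)
Step 4: Test statistic W = min(W+, W-) = 17.
Step 5: Ties in |d|, so use the tie-corrected normal approximation.
        E[W] = n(n+1)/4 = 10*11/4 = 27.5.
        Tie groups: |d|=1 (t=2), |d|=7 (t=2), |d|=8 (t=2); sum(t^3 - t) = 18.
        Var[W] = n(n+1)(2n+1)/24 - sum(t^3-t)/48 = 2310/24 - 18/48 = 95.875.
        z = (W - E[W]) / sqrt(Var[W]) = (17 - 27.5) / 9.7916 = -1.0724.
        Two-sided p = 2*Phi(z) = 0.283563.
Step 6: alpha = 0.05. fail to reject H0.

W+ = 17, W- = 38, W = min = 17, p = 0.283563, fail to reject H0.


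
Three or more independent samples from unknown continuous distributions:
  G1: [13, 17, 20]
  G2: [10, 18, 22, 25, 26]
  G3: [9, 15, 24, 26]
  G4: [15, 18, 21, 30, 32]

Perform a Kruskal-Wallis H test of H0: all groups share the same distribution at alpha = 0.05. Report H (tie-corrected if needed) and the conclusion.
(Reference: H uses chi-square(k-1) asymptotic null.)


Step 1: Combine all N = 17 observations and assign midranks.
sorted (value, group, rank): (9,G3,1), (10,G2,2), (13,G1,3), (15,G3,4.5), (15,G4,4.5), (17,G1,6), (18,G2,7.5), (18,G4,7.5), (20,G1,9), (21,G4,10), (22,G2,11), (24,G3,12), (25,G2,13), (26,G2,14.5), (26,G3,14.5), (30,G4,16), (32,G4,17)
Step 2: Sum ranks within each group.
R_1 = 18 (n_1 = 3)
R_2 = 48 (n_2 = 5)
R_3 = 32 (n_3 = 4)
R_4 = 55 (n_4 = 5)
Step 3: H = 12/(N(N+1)) * sum(R_i^2/n_i) - 3(N+1)
     = 12/(17*18) * (18^2/3 + 48^2/5 + 32^2/4 + 55^2/5) - 3*18
     = 0.039216 * 1429.8 - 54
     = 2.070588.
Step 4: Ties present; correction factor C = 1 - 18/(17^3 - 17) = 0.996324. Corrected H = 2.070588 / 0.996324 = 2.078229.
Step 5: Under H0, H ~ chi^2(3); p-value = 0.556330.
Step 6: alpha = 0.05. fail to reject H0.

H = 2.0782, df = 3, p = 0.556330, fail to reject H0.


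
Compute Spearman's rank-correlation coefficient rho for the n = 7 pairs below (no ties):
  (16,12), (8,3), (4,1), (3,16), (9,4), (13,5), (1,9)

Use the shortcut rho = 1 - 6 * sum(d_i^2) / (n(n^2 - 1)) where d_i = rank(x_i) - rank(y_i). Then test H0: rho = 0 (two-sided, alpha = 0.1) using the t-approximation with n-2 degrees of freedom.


Step 1: Rank x and y separately (midranks; no ties here).
rank(x): 16->7, 8->4, 4->3, 3->2, 9->5, 13->6, 1->1
rank(y): 12->6, 3->2, 1->1, 16->7, 4->3, 5->4, 9->5
Step 2: d_i = R_x(i) - R_y(i); compute d_i^2.
  (7-6)^2=1, (4-2)^2=4, (3-1)^2=4, (2-7)^2=25, (5-3)^2=4, (6-4)^2=4, (1-5)^2=16
sum(d^2) = 58.
Step 3: rho = 1 - 6*58 / (7*(7^2 - 1)) = 1 - 348/336 = -0.035714.
Step 4: Under H0, t = rho * sqrt((n-2)/(1-rho^2)) = -0.0799 ~ t(5).
Step 5: Two-sided p-value from the t-distribution with 5 df = 0.939408.
Step 6: alpha = 0.1. fail to reject H0.

rho = -0.0357, p = 0.939408, fail to reject H0 at alpha = 0.1.


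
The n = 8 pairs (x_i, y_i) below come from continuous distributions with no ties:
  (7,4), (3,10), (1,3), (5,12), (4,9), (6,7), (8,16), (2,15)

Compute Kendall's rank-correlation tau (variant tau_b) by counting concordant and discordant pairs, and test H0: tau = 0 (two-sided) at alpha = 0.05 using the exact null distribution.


Step 1: Enumerate the 28 unordered pairs (i,j) with i<j and classify each by sign(x_j-x_i) * sign(y_j-y_i).
  (1,2):dx=-4,dy=+6->D; (1,3):dx=-6,dy=-1->C; (1,4):dx=-2,dy=+8->D; (1,5):dx=-3,dy=+5->D
  (1,6):dx=-1,dy=+3->D; (1,7):dx=+1,dy=+12->C; (1,8):dx=-5,dy=+11->D; (2,3):dx=-2,dy=-7->C
  (2,4):dx=+2,dy=+2->C; (2,5):dx=+1,dy=-1->D; (2,6):dx=+3,dy=-3->D; (2,7):dx=+5,dy=+6->C
  (2,8):dx=-1,dy=+5->D; (3,4):dx=+4,dy=+9->C; (3,5):dx=+3,dy=+6->C; (3,6):dx=+5,dy=+4->C
  (3,7):dx=+7,dy=+13->C; (3,8):dx=+1,dy=+12->C; (4,5):dx=-1,dy=-3->C; (4,6):dx=+1,dy=-5->D
  (4,7):dx=+3,dy=+4->C; (4,8):dx=-3,dy=+3->D; (5,6):dx=+2,dy=-2->D; (5,7):dx=+4,dy=+7->C
  (5,8):dx=-2,dy=+6->D; (6,7):dx=+2,dy=+9->C; (6,8):dx=-4,dy=+8->D; (7,8):dx=-6,dy=-1->C
Step 2: C = 15, D = 13, total pairs = 28.
Step 3: tau = (C - D)/(n(n-1)/2) = (15 - 13)/28 = 0.071429.
Step 4: Exact two-sided p-value (enumerate n! = 40320 permutations of y under H0): p = 0.904861.
Step 5: alpha = 0.05. fail to reject H0.

tau_b = 0.0714 (C=15, D=13), p = 0.904861, fail to reject H0.


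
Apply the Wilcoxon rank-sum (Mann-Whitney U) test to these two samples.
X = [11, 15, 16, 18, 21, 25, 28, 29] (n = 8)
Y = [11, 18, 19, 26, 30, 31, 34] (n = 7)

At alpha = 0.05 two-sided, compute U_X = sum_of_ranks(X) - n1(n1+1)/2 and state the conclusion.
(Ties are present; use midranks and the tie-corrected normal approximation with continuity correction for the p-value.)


Step 1: Combine and sort all 15 observations; assign midranks.
sorted (value, group): (11,X), (11,Y), (15,X), (16,X), (18,X), (18,Y), (19,Y), (21,X), (25,X), (26,Y), (28,X), (29,X), (30,Y), (31,Y), (34,Y)
ranks: 11->1.5, 11->1.5, 15->3, 16->4, 18->5.5, 18->5.5, 19->7, 21->8, 25->9, 26->10, 28->11, 29->12, 30->13, 31->14, 34->15
Step 2: Rank sum for X: R1 = 1.5 + 3 + 4 + 5.5 + 8 + 9 + 11 + 12 = 54.
Step 3: U_X = R1 - n1(n1+1)/2 = 54 - 8*9/2 = 54 - 36 = 18.
       U_Y = n1*n2 - U_X = 56 - 18 = 38.
Step 4: Ties are present, so use the tie-corrected normal approximation (with continuity correction) for the p-value.
Step 5: p-value = 0.270731; compare to alpha = 0.05. fail to reject H0.

U_X = 18, p = 0.270731, fail to reject H0 at alpha = 0.05.


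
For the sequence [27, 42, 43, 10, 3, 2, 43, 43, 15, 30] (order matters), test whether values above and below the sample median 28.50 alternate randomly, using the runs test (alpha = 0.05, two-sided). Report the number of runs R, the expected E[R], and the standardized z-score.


Step 1: Compute median = 28.50; label A = above, B = below.
Labels in order: BAABBBAABA  (n_A = 5, n_B = 5)
Step 2: Count runs R = 6.
Step 3: Under H0 (random ordering), E[R] = 2*n_A*n_B/(n_A+n_B) + 1 = 2*5*5/10 + 1 = 6.0000.
        Var[R] = 2*n_A*n_B*(2*n_A*n_B - n_A - n_B) / ((n_A+n_B)^2 * (n_A+n_B-1)) = 2000/900 = 2.2222.
        SD[R] = 1.4907.
Step 4: R = E[R], so z = 0 with no continuity correction.
Step 5: Two-sided p-value via normal approximation = 2*(1 - Phi(|z|)) = 1.000000.
Step 6: alpha = 0.05. fail to reject H0.

R = 6, z = 0.0000, p = 1.000000, fail to reject H0.


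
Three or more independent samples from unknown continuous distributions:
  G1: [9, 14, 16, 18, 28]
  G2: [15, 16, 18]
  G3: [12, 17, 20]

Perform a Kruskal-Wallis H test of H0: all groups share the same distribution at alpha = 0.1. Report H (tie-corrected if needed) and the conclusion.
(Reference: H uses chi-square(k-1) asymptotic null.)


Step 1: Combine all N = 11 observations and assign midranks.
sorted (value, group, rank): (9,G1,1), (12,G3,2), (14,G1,3), (15,G2,4), (16,G1,5.5), (16,G2,5.5), (17,G3,7), (18,G1,8.5), (18,G2,8.5), (20,G3,10), (28,G1,11)
Step 2: Sum ranks within each group.
R_1 = 29 (n_1 = 5)
R_2 = 18 (n_2 = 3)
R_3 = 19 (n_3 = 3)
Step 3: H = 12/(N(N+1)) * sum(R_i^2/n_i) - 3(N+1)
     = 12/(11*12) * (29^2/5 + 18^2/3 + 19^2/3) - 3*12
     = 0.090909 * 396.533 - 36
     = 0.048485.
Step 4: Ties present; correction factor C = 1 - 12/(11^3 - 11) = 0.990909. Corrected H = 0.048485 / 0.990909 = 0.048930.
Step 5: Under H0, H ~ chi^2(2); p-value = 0.975832.
Step 6: alpha = 0.1. fail to reject H0.

H = 0.0489, df = 2, p = 0.975832, fail to reject H0.


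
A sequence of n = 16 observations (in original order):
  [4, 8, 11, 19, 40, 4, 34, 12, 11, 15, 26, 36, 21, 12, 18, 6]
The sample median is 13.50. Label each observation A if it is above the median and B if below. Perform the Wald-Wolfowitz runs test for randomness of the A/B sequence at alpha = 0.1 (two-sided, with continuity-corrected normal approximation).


Step 1: Compute median = 13.50; label A = above, B = below.
Labels in order: BBBAABABBAAAABAB  (n_A = 8, n_B = 8)
Step 2: Count runs R = 9.
Step 3: Under H0 (random ordering), E[R] = 2*n_A*n_B/(n_A+n_B) + 1 = 2*8*8/16 + 1 = 9.0000.
        Var[R] = 2*n_A*n_B*(2*n_A*n_B - n_A - n_B) / ((n_A+n_B)^2 * (n_A+n_B-1)) = 14336/3840 = 3.7333.
        SD[R] = 1.9322.
Step 4: R = E[R], so z = 0 with no continuity correction.
Step 5: Two-sided p-value via normal approximation = 2*(1 - Phi(|z|)) = 1.000000.
Step 6: alpha = 0.1. fail to reject H0.

R = 9, z = 0.0000, p = 1.000000, fail to reject H0.


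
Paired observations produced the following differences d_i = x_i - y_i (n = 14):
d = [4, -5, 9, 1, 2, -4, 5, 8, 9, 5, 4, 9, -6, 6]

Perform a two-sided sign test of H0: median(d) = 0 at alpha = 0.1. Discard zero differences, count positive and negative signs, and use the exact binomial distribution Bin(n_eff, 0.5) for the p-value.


Step 1: Discard zero differences. Original n = 14; n_eff = number of nonzero differences = 14.
Nonzero differences (with sign): +4, -5, +9, +1, +2, -4, +5, +8, +9, +5, +4, +9, -6, +6
Step 2: Count signs: positive = 11, negative = 3.
Step 3: Under H0: P(positive) = 0.5, so the number of positives S ~ Bin(14, 0.5).
Step 4: Two-sided exact p-value = sum of Bin(14,0.5) probabilities at or below the observed probability = 0.057373.
Step 5: alpha = 0.1. reject H0.

n_eff = 14, pos = 11, neg = 3, p = 0.057373, reject H0.


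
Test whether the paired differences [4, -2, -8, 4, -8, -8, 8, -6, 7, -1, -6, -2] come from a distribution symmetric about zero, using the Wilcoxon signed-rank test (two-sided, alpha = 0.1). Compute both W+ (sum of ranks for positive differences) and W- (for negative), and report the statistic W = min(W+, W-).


Step 1: Drop any zero differences (none here) and take |d_i|.
|d| = [4, 2, 8, 4, 8, 8, 8, 6, 7, 1, 6, 2]
Step 2: Midrank |d_i| (ties get averaged ranks).
ranks: |4|->4.5, |2|->2.5, |8|->10.5, |4|->4.5, |8|->10.5, |8|->10.5, |8|->10.5, |6|->6.5, |7|->8, |1|->1, |6|->6.5, |2|->2.5
Step 3: Attach original signs; sum ranks with positive sign and with negative sign.
W+ = 4.5 + 4.5 + 10.5 + 8 = 27.5
W- = 2.5 + 10.5 + 10.5 + 10.5 + 6.5 + 1 + 6.5 + 2.5 = 50.5
(Check: W+ + W- = 78 should equal n(n+1)/2 = 78.)
Step 4: Test statistic W = min(W+, W-) = 27.5.
Step 5: Ties in |d|, so use the tie-corrected normal approximation.
        E[W] = n(n+1)/4 = 12*13/4 = 39.
        Tie groups: |d|=2 (t=2), |d|=4 (t=2), |d|=6 (t=2), |d|=8 (t=4); sum(t^3 - t) = 78.
        Var[W] = n(n+1)(2n+1)/24 - sum(t^3-t)/48 = 3900/24 - 78/48 = 160.875.
        z = (W - E[W]) / sqrt(Var[W]) = (27.5 - 39) / 12.6837 = -0.9067.
        Two-sided p = 2*Phi(z) = 0.364577.
Step 6: alpha = 0.1. fail to reject H0.

W+ = 27.5, W- = 50.5, W = min = 27.5, p = 0.364577, fail to reject H0.


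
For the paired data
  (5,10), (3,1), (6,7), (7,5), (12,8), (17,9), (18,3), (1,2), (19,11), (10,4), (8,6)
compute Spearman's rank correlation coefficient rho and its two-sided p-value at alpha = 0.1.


Step 1: Rank x and y separately (midranks; no ties here).
rank(x): 5->3, 3->2, 6->4, 7->5, 12->8, 17->9, 18->10, 1->1, 19->11, 10->7, 8->6
rank(y): 10->10, 1->1, 7->7, 5->5, 8->8, 9->9, 3->3, 2->2, 11->11, 4->4, 6->6
Step 2: d_i = R_x(i) - R_y(i); compute d_i^2.
  (3-10)^2=49, (2-1)^2=1, (4-7)^2=9, (5-5)^2=0, (8-8)^2=0, (9-9)^2=0, (10-3)^2=49, (1-2)^2=1, (11-11)^2=0, (7-4)^2=9, (6-6)^2=0
sum(d^2) = 118.
Step 3: rho = 1 - 6*118 / (11*(11^2 - 1)) = 1 - 708/1320 = 0.463636.
Step 4: Under H0, t = rho * sqrt((n-2)/(1-rho^2)) = 1.5698 ~ t(9).
Step 5: Two-sided p-value from the t-distribution with 9 df = 0.150901.
Step 6: alpha = 0.1. fail to reject H0.

rho = 0.4636, p = 0.150901, fail to reject H0 at alpha = 0.1.


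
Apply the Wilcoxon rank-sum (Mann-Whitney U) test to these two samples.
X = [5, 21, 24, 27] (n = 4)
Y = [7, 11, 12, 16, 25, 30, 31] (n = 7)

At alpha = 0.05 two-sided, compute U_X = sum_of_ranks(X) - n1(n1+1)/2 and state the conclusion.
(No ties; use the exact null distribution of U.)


Step 1: Combine and sort all 11 observations; assign midranks.
sorted (value, group): (5,X), (7,Y), (11,Y), (12,Y), (16,Y), (21,X), (24,X), (25,Y), (27,X), (30,Y), (31,Y)
ranks: 5->1, 7->2, 11->3, 12->4, 16->5, 21->6, 24->7, 25->8, 27->9, 30->10, 31->11
Step 2: Rank sum for X: R1 = 1 + 6 + 7 + 9 = 23.
Step 3: U_X = R1 - n1(n1+1)/2 = 23 - 4*5/2 = 23 - 10 = 13.
       U_Y = n1*n2 - U_X = 28 - 13 = 15.
Step 4: No ties, so the exact null distribution of U (based on enumerating the C(11,4) = 330 equally likely rank assignments) gives the two-sided p-value.
Step 5: p-value = 0.927273; compare to alpha = 0.05. fail to reject H0.

U_X = 13, p = 0.927273, fail to reject H0 at alpha = 0.05.


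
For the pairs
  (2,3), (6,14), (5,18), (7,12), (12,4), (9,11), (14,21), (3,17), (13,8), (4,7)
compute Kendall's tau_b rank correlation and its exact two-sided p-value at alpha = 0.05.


Step 1: Enumerate the 45 unordered pairs (i,j) with i<j and classify each by sign(x_j-x_i) * sign(y_j-y_i).
  (1,2):dx=+4,dy=+11->C; (1,3):dx=+3,dy=+15->C; (1,4):dx=+5,dy=+9->C; (1,5):dx=+10,dy=+1->C
  (1,6):dx=+7,dy=+8->C; (1,7):dx=+12,dy=+18->C; (1,8):dx=+1,dy=+14->C; (1,9):dx=+11,dy=+5->C
  (1,10):dx=+2,dy=+4->C; (2,3):dx=-1,dy=+4->D; (2,4):dx=+1,dy=-2->D; (2,5):dx=+6,dy=-10->D
  (2,6):dx=+3,dy=-3->D; (2,7):dx=+8,dy=+7->C; (2,8):dx=-3,dy=+3->D; (2,9):dx=+7,dy=-6->D
  (2,10):dx=-2,dy=-7->C; (3,4):dx=+2,dy=-6->D; (3,5):dx=+7,dy=-14->D; (3,6):dx=+4,dy=-7->D
  (3,7):dx=+9,dy=+3->C; (3,8):dx=-2,dy=-1->C; (3,9):dx=+8,dy=-10->D; (3,10):dx=-1,dy=-11->C
  (4,5):dx=+5,dy=-8->D; (4,6):dx=+2,dy=-1->D; (4,7):dx=+7,dy=+9->C; (4,8):dx=-4,dy=+5->D
  (4,9):dx=+6,dy=-4->D; (4,10):dx=-3,dy=-5->C; (5,6):dx=-3,dy=+7->D; (5,7):dx=+2,dy=+17->C
  (5,8):dx=-9,dy=+13->D; (5,9):dx=+1,dy=+4->C; (5,10):dx=-8,dy=+3->D; (6,7):dx=+5,dy=+10->C
  (6,8):dx=-6,dy=+6->D; (6,9):dx=+4,dy=-3->D; (6,10):dx=-5,dy=-4->C; (7,8):dx=-11,dy=-4->C
  (7,9):dx=-1,dy=-13->C; (7,10):dx=-10,dy=-14->C; (8,9):dx=+10,dy=-9->D; (8,10):dx=+1,dy=-10->D
  (9,10):dx=-9,dy=-1->C
Step 2: C = 24, D = 21, total pairs = 45.
Step 3: tau = (C - D)/(n(n-1)/2) = (24 - 21)/45 = 0.066667.
Step 4: Exact two-sided p-value (enumerate n! = 3628800 permutations of y under H0): p = 0.861801.
Step 5: alpha = 0.05. fail to reject H0.

tau_b = 0.0667 (C=24, D=21), p = 0.861801, fail to reject H0.


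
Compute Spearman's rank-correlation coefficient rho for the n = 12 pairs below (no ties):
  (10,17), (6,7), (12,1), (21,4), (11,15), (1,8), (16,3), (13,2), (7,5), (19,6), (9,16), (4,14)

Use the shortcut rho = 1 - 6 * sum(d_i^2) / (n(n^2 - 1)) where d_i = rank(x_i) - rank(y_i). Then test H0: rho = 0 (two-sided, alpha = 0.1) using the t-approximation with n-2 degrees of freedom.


Step 1: Rank x and y separately (midranks; no ties here).
rank(x): 10->6, 6->3, 12->8, 21->12, 11->7, 1->1, 16->10, 13->9, 7->4, 19->11, 9->5, 4->2
rank(y): 17->12, 7->7, 1->1, 4->4, 15->10, 8->8, 3->3, 2->2, 5->5, 6->6, 16->11, 14->9
Step 2: d_i = R_x(i) - R_y(i); compute d_i^2.
  (6-12)^2=36, (3-7)^2=16, (8-1)^2=49, (12-4)^2=64, (7-10)^2=9, (1-8)^2=49, (10-3)^2=49, (9-2)^2=49, (4-5)^2=1, (11-6)^2=25, (5-11)^2=36, (2-9)^2=49
sum(d^2) = 432.
Step 3: rho = 1 - 6*432 / (12*(12^2 - 1)) = 1 - 2592/1716 = -0.510490.
Step 4: Under H0, t = rho * sqrt((n-2)/(1-rho^2)) = -1.8774 ~ t(10).
Step 5: Two-sided p-value from the t-distribution with 10 df = 0.089914.
Step 6: alpha = 0.1. reject H0.

rho = -0.5105, p = 0.089914, reject H0 at alpha = 0.1.


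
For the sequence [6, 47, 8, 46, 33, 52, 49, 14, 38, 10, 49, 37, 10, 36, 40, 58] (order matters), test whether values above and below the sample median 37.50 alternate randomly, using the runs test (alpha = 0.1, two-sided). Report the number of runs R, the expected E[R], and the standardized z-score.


Step 1: Compute median = 37.50; label A = above, B = below.
Labels in order: BABABAABABABBBAA  (n_A = 8, n_B = 8)
Step 2: Count runs R = 12.
Step 3: Under H0 (random ordering), E[R] = 2*n_A*n_B/(n_A+n_B) + 1 = 2*8*8/16 + 1 = 9.0000.
        Var[R] = 2*n_A*n_B*(2*n_A*n_B - n_A - n_B) / ((n_A+n_B)^2 * (n_A+n_B-1)) = 14336/3840 = 3.7333.
        SD[R] = 1.9322.
Step 4: Continuity-corrected z = (R - 0.5 - E[R]) / SD[R] = (12 - 0.5 - 9.0000) / 1.9322 = 1.2939.
Step 5: Two-sided p-value via normal approximation = 2*(1 - Phi(|z|)) = 0.195709.
Step 6: alpha = 0.1. fail to reject H0.

R = 12, z = 1.2939, p = 0.195709, fail to reject H0.


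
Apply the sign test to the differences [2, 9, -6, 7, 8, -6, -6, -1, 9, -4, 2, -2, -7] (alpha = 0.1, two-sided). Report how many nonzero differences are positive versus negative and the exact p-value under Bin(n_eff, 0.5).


Step 1: Discard zero differences. Original n = 13; n_eff = number of nonzero differences = 13.
Nonzero differences (with sign): +2, +9, -6, +7, +8, -6, -6, -1, +9, -4, +2, -2, -7
Step 2: Count signs: positive = 6, negative = 7.
Step 3: Under H0: P(positive) = 0.5, so the number of positives S ~ Bin(13, 0.5).
Step 4: Two-sided exact p-value = sum of Bin(13,0.5) probabilities at or below the observed probability = 1.000000.
Step 5: alpha = 0.1. fail to reject H0.

n_eff = 13, pos = 6, neg = 7, p = 1.000000, fail to reject H0.


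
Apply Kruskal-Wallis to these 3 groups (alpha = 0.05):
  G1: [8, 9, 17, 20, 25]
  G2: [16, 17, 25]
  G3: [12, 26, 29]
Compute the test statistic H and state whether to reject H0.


Step 1: Combine all N = 11 observations and assign midranks.
sorted (value, group, rank): (8,G1,1), (9,G1,2), (12,G3,3), (16,G2,4), (17,G1,5.5), (17,G2,5.5), (20,G1,7), (25,G1,8.5), (25,G2,8.5), (26,G3,10), (29,G3,11)
Step 2: Sum ranks within each group.
R_1 = 24 (n_1 = 5)
R_2 = 18 (n_2 = 3)
R_3 = 24 (n_3 = 3)
Step 3: H = 12/(N(N+1)) * sum(R_i^2/n_i) - 3(N+1)
     = 12/(11*12) * (24^2/5 + 18^2/3 + 24^2/3) - 3*12
     = 0.090909 * 415.2 - 36
     = 1.745455.
Step 4: Ties present; correction factor C = 1 - 12/(11^3 - 11) = 0.990909. Corrected H = 1.745455 / 0.990909 = 1.761468.
Step 5: Under H0, H ~ chi^2(2); p-value = 0.414479.
Step 6: alpha = 0.05. fail to reject H0.

H = 1.7615, df = 2, p = 0.414479, fail to reject H0.


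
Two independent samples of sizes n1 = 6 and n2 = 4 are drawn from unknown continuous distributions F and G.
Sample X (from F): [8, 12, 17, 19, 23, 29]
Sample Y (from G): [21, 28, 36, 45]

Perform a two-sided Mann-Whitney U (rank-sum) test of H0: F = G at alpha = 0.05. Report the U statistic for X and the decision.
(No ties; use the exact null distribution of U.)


Step 1: Combine and sort all 10 observations; assign midranks.
sorted (value, group): (8,X), (12,X), (17,X), (19,X), (21,Y), (23,X), (28,Y), (29,X), (36,Y), (45,Y)
ranks: 8->1, 12->2, 17->3, 19->4, 21->5, 23->6, 28->7, 29->8, 36->9, 45->10
Step 2: Rank sum for X: R1 = 1 + 2 + 3 + 4 + 6 + 8 = 24.
Step 3: U_X = R1 - n1(n1+1)/2 = 24 - 6*7/2 = 24 - 21 = 3.
       U_Y = n1*n2 - U_X = 24 - 3 = 21.
Step 4: No ties, so the exact null distribution of U (based on enumerating the C(10,6) = 210 equally likely rank assignments) gives the two-sided p-value.
Step 5: p-value = 0.066667; compare to alpha = 0.05. fail to reject H0.

U_X = 3, p = 0.066667, fail to reject H0 at alpha = 0.05.


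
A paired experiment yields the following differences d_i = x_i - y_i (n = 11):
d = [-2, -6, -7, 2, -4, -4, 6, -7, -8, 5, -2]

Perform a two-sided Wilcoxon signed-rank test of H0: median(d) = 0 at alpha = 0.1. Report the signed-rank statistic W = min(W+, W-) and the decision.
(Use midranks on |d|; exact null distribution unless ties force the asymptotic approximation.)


Step 1: Drop any zero differences (none here) and take |d_i|.
|d| = [2, 6, 7, 2, 4, 4, 6, 7, 8, 5, 2]
Step 2: Midrank |d_i| (ties get averaged ranks).
ranks: |2|->2, |6|->7.5, |7|->9.5, |2|->2, |4|->4.5, |4|->4.5, |6|->7.5, |7|->9.5, |8|->11, |5|->6, |2|->2
Step 3: Attach original signs; sum ranks with positive sign and with negative sign.
W+ = 2 + 7.5 + 6 = 15.5
W- = 2 + 7.5 + 9.5 + 4.5 + 4.5 + 9.5 + 11 + 2 = 50.5
(Check: W+ + W- = 66 should equal n(n+1)/2 = 66.)
Step 4: Test statistic W = min(W+, W-) = 15.5.
Step 5: Ties in |d|, so use the tie-corrected normal approximation.
        E[W] = n(n+1)/4 = 11*12/4 = 33.
        Tie groups: |d|=2 (t=3), |d|=4 (t=2), |d|=6 (t=2), |d|=7 (t=2); sum(t^3 - t) = 42.
        Var[W] = n(n+1)(2n+1)/24 - sum(t^3-t)/48 = 3036/24 - 42/48 = 125.625.
        z = (W - E[W]) / sqrt(Var[W]) = (15.5 - 33) / 11.2083 = -1.5613.
        Two-sided p = 2*Phi(z) = 0.118441.
Step 6: alpha = 0.1. fail to reject H0.

W+ = 15.5, W- = 50.5, W = min = 15.5, p = 0.118441, fail to reject H0.


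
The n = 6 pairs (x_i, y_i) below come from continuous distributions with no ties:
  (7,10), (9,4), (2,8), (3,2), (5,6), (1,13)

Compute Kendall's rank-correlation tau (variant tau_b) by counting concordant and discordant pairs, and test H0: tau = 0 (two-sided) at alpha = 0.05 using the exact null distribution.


Step 1: Enumerate the 15 unordered pairs (i,j) with i<j and classify each by sign(x_j-x_i) * sign(y_j-y_i).
  (1,2):dx=+2,dy=-6->D; (1,3):dx=-5,dy=-2->C; (1,4):dx=-4,dy=-8->C; (1,5):dx=-2,dy=-4->C
  (1,6):dx=-6,dy=+3->D; (2,3):dx=-7,dy=+4->D; (2,4):dx=-6,dy=-2->C; (2,5):dx=-4,dy=+2->D
  (2,6):dx=-8,dy=+9->D; (3,4):dx=+1,dy=-6->D; (3,5):dx=+3,dy=-2->D; (3,6):dx=-1,dy=+5->D
  (4,5):dx=+2,dy=+4->C; (4,6):dx=-2,dy=+11->D; (5,6):dx=-4,dy=+7->D
Step 2: C = 5, D = 10, total pairs = 15.
Step 3: tau = (C - D)/(n(n-1)/2) = (5 - 10)/15 = -0.333333.
Step 4: Exact two-sided p-value (enumerate n! = 720 permutations of y under H0): p = 0.469444.
Step 5: alpha = 0.05. fail to reject H0.

tau_b = -0.3333 (C=5, D=10), p = 0.469444, fail to reject H0.


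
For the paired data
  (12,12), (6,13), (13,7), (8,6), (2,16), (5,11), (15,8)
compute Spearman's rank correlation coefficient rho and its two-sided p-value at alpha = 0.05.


Step 1: Rank x and y separately (midranks; no ties here).
rank(x): 12->5, 6->3, 13->6, 8->4, 2->1, 5->2, 15->7
rank(y): 12->5, 13->6, 7->2, 6->1, 16->7, 11->4, 8->3
Step 2: d_i = R_x(i) - R_y(i); compute d_i^2.
  (5-5)^2=0, (3-6)^2=9, (6-2)^2=16, (4-1)^2=9, (1-7)^2=36, (2-4)^2=4, (7-3)^2=16
sum(d^2) = 90.
Step 3: rho = 1 - 6*90 / (7*(7^2 - 1)) = 1 - 540/336 = -0.607143.
Step 4: Under H0, t = rho * sqrt((n-2)/(1-rho^2)) = -1.7086 ~ t(5).
Step 5: Two-sided p-value from the t-distribution with 5 df = 0.148231.
Step 6: alpha = 0.05. fail to reject H0.

rho = -0.6071, p = 0.148231, fail to reject H0 at alpha = 0.05.


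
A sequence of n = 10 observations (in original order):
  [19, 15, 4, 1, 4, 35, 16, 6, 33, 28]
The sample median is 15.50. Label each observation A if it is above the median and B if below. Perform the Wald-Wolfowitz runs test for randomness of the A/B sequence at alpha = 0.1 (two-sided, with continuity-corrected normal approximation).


Step 1: Compute median = 15.50; label A = above, B = below.
Labels in order: ABBBBAABAA  (n_A = 5, n_B = 5)
Step 2: Count runs R = 5.
Step 3: Under H0 (random ordering), E[R] = 2*n_A*n_B/(n_A+n_B) + 1 = 2*5*5/10 + 1 = 6.0000.
        Var[R] = 2*n_A*n_B*(2*n_A*n_B - n_A - n_B) / ((n_A+n_B)^2 * (n_A+n_B-1)) = 2000/900 = 2.2222.
        SD[R] = 1.4907.
Step 4: Continuity-corrected z = (R + 0.5 - E[R]) / SD[R] = (5 + 0.5 - 6.0000) / 1.4907 = -0.3354.
Step 5: Two-sided p-value via normal approximation = 2*(1 - Phi(|z|)) = 0.737316.
Step 6: alpha = 0.1. fail to reject H0.

R = 5, z = -0.3354, p = 0.737316, fail to reject H0.


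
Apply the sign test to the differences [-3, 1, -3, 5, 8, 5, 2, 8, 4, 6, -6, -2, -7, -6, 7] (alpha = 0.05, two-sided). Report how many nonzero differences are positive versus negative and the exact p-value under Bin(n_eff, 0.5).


Step 1: Discard zero differences. Original n = 15; n_eff = number of nonzero differences = 15.
Nonzero differences (with sign): -3, +1, -3, +5, +8, +5, +2, +8, +4, +6, -6, -2, -7, -6, +7
Step 2: Count signs: positive = 9, negative = 6.
Step 3: Under H0: P(positive) = 0.5, so the number of positives S ~ Bin(15, 0.5).
Step 4: Two-sided exact p-value = sum of Bin(15,0.5) probabilities at or below the observed probability = 0.607239.
Step 5: alpha = 0.05. fail to reject H0.

n_eff = 15, pos = 9, neg = 6, p = 0.607239, fail to reject H0.


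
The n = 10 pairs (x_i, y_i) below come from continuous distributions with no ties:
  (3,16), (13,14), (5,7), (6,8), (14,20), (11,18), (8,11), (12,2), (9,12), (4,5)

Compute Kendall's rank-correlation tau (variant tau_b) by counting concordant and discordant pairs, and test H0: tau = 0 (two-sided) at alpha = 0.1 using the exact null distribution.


Step 1: Enumerate the 45 unordered pairs (i,j) with i<j and classify each by sign(x_j-x_i) * sign(y_j-y_i).
  (1,2):dx=+10,dy=-2->D; (1,3):dx=+2,dy=-9->D; (1,4):dx=+3,dy=-8->D; (1,5):dx=+11,dy=+4->C
  (1,6):dx=+8,dy=+2->C; (1,7):dx=+5,dy=-5->D; (1,8):dx=+9,dy=-14->D; (1,9):dx=+6,dy=-4->D
  (1,10):dx=+1,dy=-11->D; (2,3):dx=-8,dy=-7->C; (2,4):dx=-7,dy=-6->C; (2,5):dx=+1,dy=+6->C
  (2,6):dx=-2,dy=+4->D; (2,7):dx=-5,dy=-3->C; (2,8):dx=-1,dy=-12->C; (2,9):dx=-4,dy=-2->C
  (2,10):dx=-9,dy=-9->C; (3,4):dx=+1,dy=+1->C; (3,5):dx=+9,dy=+13->C; (3,6):dx=+6,dy=+11->C
  (3,7):dx=+3,dy=+4->C; (3,8):dx=+7,dy=-5->D; (3,9):dx=+4,dy=+5->C; (3,10):dx=-1,dy=-2->C
  (4,5):dx=+8,dy=+12->C; (4,6):dx=+5,dy=+10->C; (4,7):dx=+2,dy=+3->C; (4,8):dx=+6,dy=-6->D
  (4,9):dx=+3,dy=+4->C; (4,10):dx=-2,dy=-3->C; (5,6):dx=-3,dy=-2->C; (5,7):dx=-6,dy=-9->C
  (5,8):dx=-2,dy=-18->C; (5,9):dx=-5,dy=-8->C; (5,10):dx=-10,dy=-15->C; (6,7):dx=-3,dy=-7->C
  (6,8):dx=+1,dy=-16->D; (6,9):dx=-2,dy=-6->C; (6,10):dx=-7,dy=-13->C; (7,8):dx=+4,dy=-9->D
  (7,9):dx=+1,dy=+1->C; (7,10):dx=-4,dy=-6->C; (8,9):dx=-3,dy=+10->D; (8,10):dx=-8,dy=+3->D
  (9,10):dx=-5,dy=-7->C
Step 2: C = 31, D = 14, total pairs = 45.
Step 3: tau = (C - D)/(n(n-1)/2) = (31 - 14)/45 = 0.377778.
Step 4: Exact two-sided p-value (enumerate n! = 3628800 permutations of y under H0): p = 0.155742.
Step 5: alpha = 0.1. fail to reject H0.

tau_b = 0.3778 (C=31, D=14), p = 0.155742, fail to reject H0.


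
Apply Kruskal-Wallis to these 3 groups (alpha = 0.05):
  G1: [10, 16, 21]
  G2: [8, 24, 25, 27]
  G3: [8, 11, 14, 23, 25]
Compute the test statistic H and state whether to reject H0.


Step 1: Combine all N = 12 observations and assign midranks.
sorted (value, group, rank): (8,G2,1.5), (8,G3,1.5), (10,G1,3), (11,G3,4), (14,G3,5), (16,G1,6), (21,G1,7), (23,G3,8), (24,G2,9), (25,G2,10.5), (25,G3,10.5), (27,G2,12)
Step 2: Sum ranks within each group.
R_1 = 16 (n_1 = 3)
R_2 = 33 (n_2 = 4)
R_3 = 29 (n_3 = 5)
Step 3: H = 12/(N(N+1)) * sum(R_i^2/n_i) - 3(N+1)
     = 12/(12*13) * (16^2/3 + 33^2/4 + 29^2/5) - 3*13
     = 0.076923 * 525.783 - 39
     = 1.444872.
Step 4: Ties present; correction factor C = 1 - 12/(12^3 - 12) = 0.993007. Corrected H = 1.444872 / 0.993007 = 1.455047.
Step 5: Under H0, H ~ chi^2(2); p-value = 0.483104.
Step 6: alpha = 0.05. fail to reject H0.

H = 1.4550, df = 2, p = 0.483104, fail to reject H0.


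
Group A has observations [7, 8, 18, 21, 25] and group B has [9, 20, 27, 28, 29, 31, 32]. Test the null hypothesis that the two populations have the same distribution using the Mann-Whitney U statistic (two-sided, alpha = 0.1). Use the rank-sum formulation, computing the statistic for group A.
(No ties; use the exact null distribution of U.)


Step 1: Combine and sort all 12 observations; assign midranks.
sorted (value, group): (7,X), (8,X), (9,Y), (18,X), (20,Y), (21,X), (25,X), (27,Y), (28,Y), (29,Y), (31,Y), (32,Y)
ranks: 7->1, 8->2, 9->3, 18->4, 20->5, 21->6, 25->7, 27->8, 28->9, 29->10, 31->11, 32->12
Step 2: Rank sum for X: R1 = 1 + 2 + 4 + 6 + 7 = 20.
Step 3: U_X = R1 - n1(n1+1)/2 = 20 - 5*6/2 = 20 - 15 = 5.
       U_Y = n1*n2 - U_X = 35 - 5 = 30.
Step 4: No ties, so the exact null distribution of U (based on enumerating the C(12,5) = 792 equally likely rank assignments) gives the two-sided p-value.
Step 5: p-value = 0.047980; compare to alpha = 0.1. reject H0.

U_X = 5, p = 0.047980, reject H0 at alpha = 0.1.


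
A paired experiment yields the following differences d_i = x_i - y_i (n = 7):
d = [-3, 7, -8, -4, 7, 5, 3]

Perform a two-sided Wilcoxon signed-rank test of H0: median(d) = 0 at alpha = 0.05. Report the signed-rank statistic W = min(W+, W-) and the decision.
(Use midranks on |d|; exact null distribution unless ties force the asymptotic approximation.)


Step 1: Drop any zero differences (none here) and take |d_i|.
|d| = [3, 7, 8, 4, 7, 5, 3]
Step 2: Midrank |d_i| (ties get averaged ranks).
ranks: |3|->1.5, |7|->5.5, |8|->7, |4|->3, |7|->5.5, |5|->4, |3|->1.5
Step 3: Attach original signs; sum ranks with positive sign and with negative sign.
W+ = 5.5 + 5.5 + 4 + 1.5 = 16.5
W- = 1.5 + 7 + 3 = 11.5
(Check: W+ + W- = 28 should equal n(n+1)/2 = 28.)
Step 4: Test statistic W = min(W+, W-) = 11.5.
Step 5: Ties in |d|, so use the tie-corrected normal approximation.
        E[W] = n(n+1)/4 = 7*8/4 = 14.
        Tie groups: |d|=3 (t=2), |d|=7 (t=2); sum(t^3 - t) = 12.
        Var[W] = n(n+1)(2n+1)/24 - sum(t^3-t)/48 = 840/24 - 12/48 = 34.75.
        z = (W - E[W]) / sqrt(Var[W]) = (11.5 - 14) / 5.8949 = -0.4241.
        Two-sided p = 2*Phi(z) = 0.671497.
Step 6: alpha = 0.05. fail to reject H0.

W+ = 16.5, W- = 11.5, W = min = 11.5, p = 0.671497, fail to reject H0.


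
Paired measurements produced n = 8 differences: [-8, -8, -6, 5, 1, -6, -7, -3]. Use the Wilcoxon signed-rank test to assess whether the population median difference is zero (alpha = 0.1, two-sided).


Step 1: Drop any zero differences (none here) and take |d_i|.
|d| = [8, 8, 6, 5, 1, 6, 7, 3]
Step 2: Midrank |d_i| (ties get averaged ranks).
ranks: |8|->7.5, |8|->7.5, |6|->4.5, |5|->3, |1|->1, |6|->4.5, |7|->6, |3|->2
Step 3: Attach original signs; sum ranks with positive sign and with negative sign.
W+ = 3 + 1 = 4
W- = 7.5 + 7.5 + 4.5 + 4.5 + 6 + 2 = 32
(Check: W+ + W- = 36 should equal n(n+1)/2 = 36.)
Step 4: Test statistic W = min(W+, W-) = 4.
Step 5: Ties in |d|, so use the tie-corrected normal approximation.
        E[W] = n(n+1)/4 = 8*9/4 = 18.
        Tie groups: |d|=6 (t=2), |d|=8 (t=2); sum(t^3 - t) = 12.
        Var[W] = n(n+1)(2n+1)/24 - sum(t^3-t)/48 = 1224/24 - 12/48 = 50.75.
        z = (W - E[W]) / sqrt(Var[W]) = (4 - 18) / 7.1239 = -1.9652.
        Two-sided p = 2*Phi(z) = 0.049389.
Step 6: alpha = 0.1. reject H0.

W+ = 4, W- = 32, W = min = 4, p = 0.049389, reject H0.


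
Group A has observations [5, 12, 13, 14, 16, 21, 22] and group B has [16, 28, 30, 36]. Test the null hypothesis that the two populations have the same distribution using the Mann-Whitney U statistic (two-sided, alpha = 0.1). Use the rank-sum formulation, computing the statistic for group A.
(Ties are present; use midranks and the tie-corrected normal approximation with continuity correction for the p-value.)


Step 1: Combine and sort all 11 observations; assign midranks.
sorted (value, group): (5,X), (12,X), (13,X), (14,X), (16,X), (16,Y), (21,X), (22,X), (28,Y), (30,Y), (36,Y)
ranks: 5->1, 12->2, 13->3, 14->4, 16->5.5, 16->5.5, 21->7, 22->8, 28->9, 30->10, 36->11
Step 2: Rank sum for X: R1 = 1 + 2 + 3 + 4 + 5.5 + 7 + 8 = 30.5.
Step 3: U_X = R1 - n1(n1+1)/2 = 30.5 - 7*8/2 = 30.5 - 28 = 2.5.
       U_Y = n1*n2 - U_X = 28 - 2.5 = 25.5.
Step 4: Ties are present, so use the tie-corrected normal approximation (with continuity correction) for the p-value.
Step 5: p-value = 0.037202; compare to alpha = 0.1. reject H0.

U_X = 2.5, p = 0.037202, reject H0 at alpha = 0.1.


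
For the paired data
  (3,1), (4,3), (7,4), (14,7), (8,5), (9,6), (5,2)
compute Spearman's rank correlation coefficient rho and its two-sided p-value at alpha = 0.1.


Step 1: Rank x and y separately (midranks; no ties here).
rank(x): 3->1, 4->2, 7->4, 14->7, 8->5, 9->6, 5->3
rank(y): 1->1, 3->3, 4->4, 7->7, 5->5, 6->6, 2->2
Step 2: d_i = R_x(i) - R_y(i); compute d_i^2.
  (1-1)^2=0, (2-3)^2=1, (4-4)^2=0, (7-7)^2=0, (5-5)^2=0, (6-6)^2=0, (3-2)^2=1
sum(d^2) = 2.
Step 3: rho = 1 - 6*2 / (7*(7^2 - 1)) = 1 - 12/336 = 0.964286.
Step 4: Under H0, t = rho * sqrt((n-2)/(1-rho^2)) = 8.1408 ~ t(5).
Step 5: Two-sided p-value from the t-distribution with 5 df = 0.000454.
Step 6: alpha = 0.1. reject H0.

rho = 0.9643, p = 0.000454, reject H0 at alpha = 0.1.
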